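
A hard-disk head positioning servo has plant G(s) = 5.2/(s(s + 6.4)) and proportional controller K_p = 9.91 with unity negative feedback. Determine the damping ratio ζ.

The closed-loop denominator is s(s+6.4) + 9.91·5.2 = s² + 6.4s + 51.53.
Matching s² + 2ζω_n s + ω_n²: ω_n = √51.53 = 7.179 rad/s and 2ζω_n = 6.4, so ζ = 6.4/(2·7.179) = 0.446.

ζ = 0.446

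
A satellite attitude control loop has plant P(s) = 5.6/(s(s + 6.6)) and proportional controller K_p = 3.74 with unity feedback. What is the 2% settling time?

T_s ≈ 1.21 s

Closed-loop characteristic equation: s² + 6.6s + 20.94 = 0, so ω_n = 4.576 rad/s and ζ = 6.6/(2·4.576) = 0.7211.
2% settling time T_s ≈ 4/(ζω_n) = 4/3.3 = 1.21 s.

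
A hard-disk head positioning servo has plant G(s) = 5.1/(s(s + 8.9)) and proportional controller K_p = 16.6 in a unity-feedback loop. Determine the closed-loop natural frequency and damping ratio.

ω_n = 9.2 rad/s, ζ = 0.484

The closed-loop denominator is s(s+8.9) + 16.6·5.1 = s² + 8.9s + 84.66.
So ω_n² = 84.66 ⇒ ω_n = 9.201 rad/s, and ζ = 8.9/(2ω_n) = 0.484.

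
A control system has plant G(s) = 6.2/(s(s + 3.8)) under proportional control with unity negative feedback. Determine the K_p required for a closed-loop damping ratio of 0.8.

K_p = 0.91

Closed-loop characteristic equation: s² + 3.8s + K_p·6.2 = 0.
So ω_n = √(6.2K_p) and 2ζω_n = 3.8, giving ζ = 3.8/(2√(6.2K_p)).
Setting ζ = 0.8: √(6.2K_p) = 3.8/(2·0.8) = 2.375, so K_p = 5.641/6.2 = 0.91.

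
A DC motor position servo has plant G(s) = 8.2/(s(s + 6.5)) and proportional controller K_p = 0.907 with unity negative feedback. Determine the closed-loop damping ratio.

The closed-loop denominator is s(s+6.5) + 0.907·8.2 = s² + 6.5s + 7.437.
Matching s² + 2ζω_n s + ω_n²: ω_n = √7.437 = 2.727 rad/s and 2ζω_n = 6.5, so ζ = 6.5/(2·2.727) = 1.19.

ζ = 1.19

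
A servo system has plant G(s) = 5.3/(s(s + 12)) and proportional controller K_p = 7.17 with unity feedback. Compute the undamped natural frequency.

1 + K_p·G(s) = 0 gives s² + 12s + 38 = 0.
Matching s² + 2ζω_n s + ω_n²: ω_n = √38 = 6.164 rad/s and 2ζω_n = 12, so ζ = 12/(2·6.164) = 0.973.

ω_n = 6.16 rad/s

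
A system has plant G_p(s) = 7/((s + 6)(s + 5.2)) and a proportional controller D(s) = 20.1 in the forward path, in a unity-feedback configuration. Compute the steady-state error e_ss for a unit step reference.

The loop is type 0. Static position error constant K_pos = D(0)·G_p(0) = 20.1·0.2244 = 4.51.
Steady-state error to a unit step: e_ss = 1/(1+K_pos) = 1/5.51 = 0.182.

0.182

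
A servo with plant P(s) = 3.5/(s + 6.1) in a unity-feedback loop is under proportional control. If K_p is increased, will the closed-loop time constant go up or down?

decrease

The closed-loop bandwidth 6.1+K_p·3.5 grows with K_p, so τ shrinks.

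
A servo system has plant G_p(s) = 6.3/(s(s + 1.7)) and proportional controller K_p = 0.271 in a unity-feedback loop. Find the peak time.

Closed-loop characteristic equation: s² + 1.7s + 1.707 = 0, so ω_n = 1.307 rad/s and ζ = 1.7/(2·1.307) = 0.6505.
Damped frequency ω_d = ω_n√(1−ζ²) = 0.9924 rad/s, so peak time T_p = π/ω_d = 3.17 s.

T_p = 3.17 s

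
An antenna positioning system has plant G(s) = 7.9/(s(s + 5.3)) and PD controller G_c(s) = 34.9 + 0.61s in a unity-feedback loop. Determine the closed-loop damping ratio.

Forward path: (34.9 + 0.61s)·7.9/(s(s+5.3)). The closed-loop characteristic equation is s² + (5.3 + 7.9·0.61)s + 7.9·34.9 = 0.
That is s² + 10.12s + 275.7 = 0, so ω_n = 16.6 rad/s and ζ = 10.12/(2·16.6) = 0.3047.

ζ = 0.305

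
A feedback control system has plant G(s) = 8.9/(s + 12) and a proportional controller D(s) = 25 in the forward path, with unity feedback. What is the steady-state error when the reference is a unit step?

The loop is type 0. Static position error constant K_pos = D(0)·G(0) = 25·0.7417 = 18.54.
Steady-state error to a unit step: e_ss = 1/(1+K_pos) = 1/19.54 = 0.0512.

0.0512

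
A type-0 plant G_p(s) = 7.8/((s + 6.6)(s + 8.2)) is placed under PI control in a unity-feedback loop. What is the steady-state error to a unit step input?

0

The PI controller's integrator makes the forward path type 1, so e_ss to a step is zero.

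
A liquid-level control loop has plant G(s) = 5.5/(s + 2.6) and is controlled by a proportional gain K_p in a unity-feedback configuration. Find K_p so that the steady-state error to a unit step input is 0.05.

K_p = 8.98

The loop is type 0, so e_ss(step) = 1/(1 + K_pos) with K_pos = K_p·G(0).
G(0) = 2.115. Require 1/(1 + K_p·2.115) = 0.05, so 1 + 2.115·K_p = 20.
K_p = (20 − 1)/2.115 = 8.98.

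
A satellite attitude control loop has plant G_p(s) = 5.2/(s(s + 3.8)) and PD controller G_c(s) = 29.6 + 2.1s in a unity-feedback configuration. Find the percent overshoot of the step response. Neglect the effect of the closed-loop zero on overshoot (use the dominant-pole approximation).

9.88%

Forward path: (29.6 + 2.1s)·5.2/(s(s+3.8)). The closed-loop characteristic equation is s² + (3.8 + 5.2·2.1)s + 5.2·29.6 = 0.
That is s² + 14.72s + 153.9 = 0, so ω_n = 12.41 rad/s and ζ = 14.72/(2·12.41) = 0.5932.
%OS = 100·exp(−πζ/√(1−ζ²)) = 9.88%.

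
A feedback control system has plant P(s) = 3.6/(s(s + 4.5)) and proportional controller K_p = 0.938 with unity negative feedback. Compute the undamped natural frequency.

ω_n = 1.84 rad/s

1 + K_p·P(s) = 0 gives s² + 4.5s + 3.377 = 0.
So ω_n² = 3.377 ⇒ ω_n = 1.838 rad/s, and ζ = 4.5/(2ω_n) = 1.22.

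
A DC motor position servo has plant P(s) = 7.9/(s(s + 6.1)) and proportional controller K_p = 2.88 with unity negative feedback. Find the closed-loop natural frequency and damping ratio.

ω_n = 4.77 rad/s, ζ = 0.639

1 + K_p·P(s) = 0 gives s² + 6.1s + 22.75 = 0.
Matching s² + 2ζω_n s + ω_n²: ω_n = √22.75 = 4.77 rad/s and 2ζω_n = 6.1, so ζ = 6.1/(2·4.77) = 0.639.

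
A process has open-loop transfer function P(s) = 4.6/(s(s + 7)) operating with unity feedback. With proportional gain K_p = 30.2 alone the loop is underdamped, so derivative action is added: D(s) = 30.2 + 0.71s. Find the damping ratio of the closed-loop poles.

ζ = 0.436

Forward path: (30.2 + 0.71s)·4.6/(s(s+7)). The closed-loop characteristic equation is s² + (7 + 4.6·0.71)s + 4.6·30.2 = 0.
That is s² + 10.27s + 138.9 = 0, so ω_n = 11.79 rad/s and ζ = 10.27/(2·11.79) = 0.4355.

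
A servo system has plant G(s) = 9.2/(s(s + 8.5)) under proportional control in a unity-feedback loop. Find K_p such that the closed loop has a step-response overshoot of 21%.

From %OS = 100·exp(−πζ/√(1−ζ²)) = 21%, ζ = −ln(0.21)/√(π²+ln²(0.21)) = 0.4449.
Characteristic equation s² + 8.5s + 9.2K_p = 0 gives ζ = 8.5/(2√(9.2K_p)).
Setting ζ = 0.4449: √(9.2K_p) = 8.5/(2·0.4449) = 9.553, so K_p = 91.26/9.2 = 9.92.

K_p = 9.92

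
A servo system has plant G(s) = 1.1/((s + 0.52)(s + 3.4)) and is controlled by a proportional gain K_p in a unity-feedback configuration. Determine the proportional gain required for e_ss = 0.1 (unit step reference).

K_p = 14.5

For a type-0 loop with proportional control, e_ss = 1/(1 + K_p·G(0)).
G(0) = 0.6222. Require 1/(1 + K_p·0.6222) = 0.1, so 1 + 0.6222·K_p = 10.
K_p = (10 − 1)/0.6222 = 14.5.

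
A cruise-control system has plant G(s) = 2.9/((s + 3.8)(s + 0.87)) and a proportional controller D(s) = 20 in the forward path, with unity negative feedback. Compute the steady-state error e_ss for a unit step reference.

0.0539

The loop is type 0. Static position error constant K_pos = D(0)·G(0) = 20·0.8772 = 17.54.
Steady-state error to a unit step: e_ss = 1/(1+K_pos) = 1/18.54 = 0.0539.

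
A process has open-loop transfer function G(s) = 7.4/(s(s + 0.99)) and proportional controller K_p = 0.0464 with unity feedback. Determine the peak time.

T_p = 10 s

Closed-loop characteristic equation: s² + 0.99s + 0.3434 = 0, so ω_n = 0.586 rad/s and ζ = 0.99/(2·0.586) = 0.8448.
Damped frequency ω_d = ω_n√(1−ζ²) = 0.3136 rad/s, so peak time T_p = π/ω_d = 10 s.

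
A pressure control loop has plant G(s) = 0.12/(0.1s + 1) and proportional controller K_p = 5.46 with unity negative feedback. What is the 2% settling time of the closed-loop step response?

Closed loop: T(s) = K_p·G/(1+K_p·G) = 0.6552/(0.1s + 1 + 0.6552), with pole at s = −(1 + 0.6552)/0.1 = −16.55.
τ = 1/16.55 = 0.06042 s, so 2% settling time ≈ 4τ = 0.242 s.

T_s ≈ 0.242 s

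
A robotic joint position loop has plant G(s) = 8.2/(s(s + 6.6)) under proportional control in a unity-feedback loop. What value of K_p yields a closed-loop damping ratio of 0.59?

K_p = 3.82

Closed-loop characteristic equation: s² + 6.6s + K_p·8.2 = 0.
So ω_n = √(8.2K_p) and 2ζω_n = 6.6, giving ζ = 6.6/(2√(8.2K_p)).
Setting ζ = 0.59: √(8.2K_p) = 6.6/(2·0.59) = 5.593, so K_p = 31.28/8.2 = 3.82.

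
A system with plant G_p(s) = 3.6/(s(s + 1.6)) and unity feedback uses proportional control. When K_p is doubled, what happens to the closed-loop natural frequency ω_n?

ω_n = √(3.6·K_p), which grows with K_p.

increase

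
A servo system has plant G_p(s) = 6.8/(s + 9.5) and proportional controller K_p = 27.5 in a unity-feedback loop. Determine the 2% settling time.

T_s ≈ 0.0204 s

Closed-loop transfer function: T(s) = K_p·G_p(s)/(1 + K_p·G_p(s)) = 187/(s + 9.5 + 187) = 187/(s + 196.5).
Time constant τ = 1/196.5 = 0.005089 s, so the 2% settling time is about 4τ = 0.0204 s.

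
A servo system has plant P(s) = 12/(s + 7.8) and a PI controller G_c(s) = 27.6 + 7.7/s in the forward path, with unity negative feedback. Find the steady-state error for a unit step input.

0

The open loop G_c(s)P(s) has a pole at the origin (type 1), so the static position error constant is infinite and e_ss = 1/(1+∞) = 0.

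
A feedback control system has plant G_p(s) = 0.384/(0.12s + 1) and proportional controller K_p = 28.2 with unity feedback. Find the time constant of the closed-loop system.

τ = 0.0101 s

Closed loop: T(s) = K_p·G_p/(1+K_p·G_p) = 10.83/(0.12s + 1 + 10.83), with pole at s = −(1 + 10.83)/0.12 = −98.57.
Closed-loop time constant τ = 1/98.57 = 0.0101 s.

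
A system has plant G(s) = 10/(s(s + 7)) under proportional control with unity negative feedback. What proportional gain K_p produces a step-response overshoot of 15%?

K_p = 4.58

From %OS = 100·exp(−πζ/√(1−ζ²)) = 15%, ζ = −ln(0.15)/√(π²+ln²(0.15)) = 0.5169.
Characteristic equation s² + 7s + 10K_p = 0 gives ζ = 7/(2√(10K_p)).
Setting ζ = 0.5169: √(10K_p) = 7/(2·0.5169) = 6.771, so K_p = 45.84/10 = 4.58.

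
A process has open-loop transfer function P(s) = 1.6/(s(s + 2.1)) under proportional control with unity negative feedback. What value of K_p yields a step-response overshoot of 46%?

From %OS = 100·exp(−πζ/√(1−ζ²)) = 46%, ζ = −ln(0.46)/√(π²+ln²(0.46)) = 0.24.
Characteristic equation s² + 2.1s + 1.6K_p = 0 gives ζ = 2.1/(2√(1.6K_p)).
Setting ζ = 0.24: √(1.6K_p) = 2.1/(2·0.24) = 4.376, so K_p = 19.15/1.6 = 12.

K_p = 12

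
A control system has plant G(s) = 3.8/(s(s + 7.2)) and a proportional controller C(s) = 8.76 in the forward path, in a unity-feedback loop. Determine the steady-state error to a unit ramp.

The loop has one pole at the origin (type 1). Velocity error constant K_v = lim_{s→0} s·C(s)G(s) = 8.76·3.8/7.2 = 4.623.
Steady-state error to a unit ramp: e_ss = 1/K_v = 0.216.

0.216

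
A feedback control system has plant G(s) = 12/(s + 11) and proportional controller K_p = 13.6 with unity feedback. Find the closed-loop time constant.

Closed-loop transfer function: T(s) = K_p·G(s)/(1 + K_p·G(s)) = 163.2/(s + 11 + 163.2) = 163.2/(s + 174.2).
Time constant τ = 1/174.2 = 0.00574 s.

τ = 0.00574 s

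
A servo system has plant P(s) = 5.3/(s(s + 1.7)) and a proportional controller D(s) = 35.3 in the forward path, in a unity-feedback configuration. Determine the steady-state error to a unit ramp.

0.00909

The loop has one pole at the origin (type 1). Velocity error constant K_v = lim_{s→0} s·D(s)P(s) = 35.3·5.3/1.7 = 110.1.
Steady-state error to a unit ramp: e_ss = 1/K_v = 0.00909.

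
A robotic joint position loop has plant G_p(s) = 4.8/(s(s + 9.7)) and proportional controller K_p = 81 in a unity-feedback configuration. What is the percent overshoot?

Closed-loop characteristic equation: s² + 9.7s + 388.8 = 0, so ω_n = 19.72 rad/s and ζ = 9.7/(2·19.72) = 0.246.
%OS = 100·exp(−πζ/√(1−ζ²)) = 100·exp(−π·0.246/√0.9395) = 45.1%.

45.1%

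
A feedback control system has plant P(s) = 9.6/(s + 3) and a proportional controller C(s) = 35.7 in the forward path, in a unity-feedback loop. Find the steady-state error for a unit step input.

The loop is type 0. Static position error constant K_pos = C(0)·P(0) = 35.7·3.2 = 114.2.
Steady-state error to a unit step: e_ss = 1/(1+K_pos) = 1/115.2 = 0.00868.

0.00868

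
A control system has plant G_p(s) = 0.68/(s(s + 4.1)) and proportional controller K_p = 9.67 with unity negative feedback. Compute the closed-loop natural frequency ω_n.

1 + K_p·G_p(s) = 0 gives s² + 4.1s + 6.576 = 0.
Matching s² + 2ζω_n s + ω_n²: ω_n = √6.576 = 2.564 rad/s and 2ζω_n = 4.1, so ζ = 4.1/(2·2.564) = 0.799.

ω_n = 2.56 rad/s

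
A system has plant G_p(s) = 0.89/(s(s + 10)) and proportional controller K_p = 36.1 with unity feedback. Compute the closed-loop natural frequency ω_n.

1 + K_p·G_p(s) = 0 gives s² + 10s + 32.13 = 0.
Matching s² + 2ζω_n s + ω_n²: ω_n = √32.13 = 5.668 rad/s and 2ζω_n = 10, so ζ = 10/(2·5.668) = 0.882.

ω_n = 5.67 rad/s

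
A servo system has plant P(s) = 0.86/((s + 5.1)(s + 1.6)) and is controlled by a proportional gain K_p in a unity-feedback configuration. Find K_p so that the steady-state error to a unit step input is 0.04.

For a type-0 loop with proportional control, e_ss = 1/(1 + K_p·P(0)).
P(0) = 0.1054. Require 1/(1 + K_p·0.1054) = 0.04, so 1 + 0.1054·K_p = 25.
K_p = (25 − 1)/0.1054 = 228.

K_p = 228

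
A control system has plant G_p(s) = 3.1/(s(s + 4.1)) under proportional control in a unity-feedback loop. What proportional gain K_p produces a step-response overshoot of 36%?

K_p = 14.2

From %OS = 100·exp(−πζ/√(1−ζ²)) = 36%, ζ = −ln(0.36)/√(π²+ln²(0.36)) = 0.3093.
Characteristic equation s² + 4.1s + 3.1K_p = 0 gives ζ = 4.1/(2√(3.1K_p)).
Setting ζ = 0.3093: √(3.1K_p) = 4.1/(2·0.3093) = 6.629, so K_p = 43.94/3.1 = 14.2.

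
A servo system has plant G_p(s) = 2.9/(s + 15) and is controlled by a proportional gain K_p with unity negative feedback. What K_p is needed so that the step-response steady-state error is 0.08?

K_p = 59.5

The loop is type 0, so e_ss(step) = 1/(1 + K_pos) with K_pos = K_p·G_p(0).
G_p(0) = 0.1933. Require 1/(1 + K_p·0.1933) = 0.08, so 1 + 0.1933·K_p = 12.5.
K_p = (12.5 − 1)/0.1933 = 59.5.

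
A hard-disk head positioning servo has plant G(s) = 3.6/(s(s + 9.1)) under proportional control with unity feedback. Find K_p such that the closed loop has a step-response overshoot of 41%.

From %OS = 100·exp(−πζ/√(1−ζ²)) = 41%, ζ = −ln(0.41)/√(π²+ln²(0.41)) = 0.273.
Characteristic equation s² + 9.1s + 3.6K_p = 0 gives ζ = 9.1/(2√(3.6K_p)).
Setting ζ = 0.273: √(3.6K_p) = 9.1/(2·0.273) = 16.67, so K_p = 277.7/3.6 = 77.1.

K_p = 77.1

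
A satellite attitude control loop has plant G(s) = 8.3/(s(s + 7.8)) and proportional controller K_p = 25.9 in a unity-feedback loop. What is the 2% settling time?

From 1 + K_pG(s) = 0: s² + 7.8s + 215 = 0 ⇒ ω_n = 14.66, ζ = 0.266.
2% settling time T_s ≈ 4/(ζω_n) = 4/3.9 = 1.03 s.

T_s ≈ 1.03 s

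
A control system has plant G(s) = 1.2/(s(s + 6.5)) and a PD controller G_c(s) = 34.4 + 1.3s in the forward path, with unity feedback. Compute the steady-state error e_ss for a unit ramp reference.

The loop has one pole at the origin (type 1). Velocity error constant K_v = lim_{s→0} s·G_c(s)G(s) = 34.4·1.2/6.5 = 6.351.
Steady-state error to a unit ramp: e_ss = 1/K_v = 0.157.

0.157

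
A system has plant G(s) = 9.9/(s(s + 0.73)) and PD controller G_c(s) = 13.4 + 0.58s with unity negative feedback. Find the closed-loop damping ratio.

ζ = 0.281

Forward path: (13.4 + 0.58s)·9.9/(s(s+0.73)). The closed-loop characteristic equation is s² + (0.73 + 9.9·0.58)s + 9.9·13.4 = 0.
That is s² + 6.472s + 132.7 = 0, so ω_n = 11.52 rad/s and ζ = 6.472/(2·11.52) = 0.281.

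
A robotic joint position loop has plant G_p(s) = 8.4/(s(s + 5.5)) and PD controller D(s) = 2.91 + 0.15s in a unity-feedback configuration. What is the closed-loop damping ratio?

ζ = 0.684

Forward path: (2.91 + 0.15s)·8.4/(s(s+5.5)). The closed-loop characteristic equation is s² + (5.5 + 8.4·0.15)s + 8.4·2.91 = 0.
That is s² + 6.76s + 24.44 = 0, so ω_n = 4.944 rad/s and ζ = 6.76/(2·4.944) = 0.6836.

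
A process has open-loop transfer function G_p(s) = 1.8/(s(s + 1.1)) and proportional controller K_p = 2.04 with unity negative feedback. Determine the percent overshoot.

39%

Closed-loop characteristic equation: s² + 1.1s + 3.672 = 0, so ω_n = 1.916 rad/s and ζ = 1.1/(2·1.916) = 0.287.
%OS = 100·exp(−πζ/√(1−ζ²)) = 100·exp(−π·0.287/√0.9176) = 39%.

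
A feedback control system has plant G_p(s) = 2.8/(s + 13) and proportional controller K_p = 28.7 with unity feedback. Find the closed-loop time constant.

Closed-loop transfer function: T(s) = K_p·G_p(s)/(1 + K_p·G_p(s)) = 80.36/(s + 13 + 80.36) = 80.36/(s + 93.36).
Time constant τ = 1/93.36 = 0.0107 s.

τ = 0.0107 s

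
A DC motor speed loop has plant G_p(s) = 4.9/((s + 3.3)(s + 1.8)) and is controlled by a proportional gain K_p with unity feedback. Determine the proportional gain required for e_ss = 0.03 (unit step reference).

Steady-state error for a unit step on this type-0 loop is 1/(1 + K_p·G_p(0)).
G_p(0) = 0.8249. Require 1/(1 + K_p·0.8249) = 0.03, so 1 + 0.8249·K_p = 33.33.
K_p = (33.33 − 1)/0.8249 = 39.2.

K_p = 39.2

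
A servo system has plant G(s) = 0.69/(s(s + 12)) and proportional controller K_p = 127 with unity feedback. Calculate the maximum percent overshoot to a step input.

From 1 + K_pG(s) = 0: s² + 12s + 87.63 = 0 ⇒ ω_n = 9.361, ζ = 0.641.
%OS = 100·exp(−πζ/√(1−ζ²)) = 100·exp(−π·0.641/√0.5892) = 7.26%.

7.26%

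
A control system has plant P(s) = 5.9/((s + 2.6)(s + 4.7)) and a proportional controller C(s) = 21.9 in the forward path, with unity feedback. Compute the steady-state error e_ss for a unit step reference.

0.0864

The loop is type 0. Static position error constant K_pos = C(0)·P(0) = 21.9·0.4828 = 10.57.
Steady-state error to a unit step: e_ss = 1/(1+K_pos) = 1/11.57 = 0.0864.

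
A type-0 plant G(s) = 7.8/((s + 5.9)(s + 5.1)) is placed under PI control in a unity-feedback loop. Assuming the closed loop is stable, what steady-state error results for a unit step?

0

The PI controller's integrator makes the forward path type 1, so e_ss to a step is zero.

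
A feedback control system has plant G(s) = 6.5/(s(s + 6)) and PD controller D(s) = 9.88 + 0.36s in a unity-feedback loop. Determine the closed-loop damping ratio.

ζ = 0.52

Forward path: (9.88 + 0.36s)·6.5/(s(s+6)). The closed-loop characteristic equation is s² + (6 + 6.5·0.36)s + 6.5·9.88 = 0.
That is s² + 8.34s + 64.22 = 0, so ω_n = 8.014 rad/s and ζ = 8.34/(2·8.014) = 0.5204.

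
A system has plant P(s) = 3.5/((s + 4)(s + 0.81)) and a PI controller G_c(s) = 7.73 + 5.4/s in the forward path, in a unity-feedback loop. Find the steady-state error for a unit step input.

The open loop G_c(s)P(s) has a pole at the origin (type 1), so the static position error constant is infinite and e_ss = 1/(1+∞) = 0.

0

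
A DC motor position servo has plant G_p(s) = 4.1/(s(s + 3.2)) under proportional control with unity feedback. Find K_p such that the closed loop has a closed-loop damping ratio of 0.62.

K_p = 1.62

Closed-loop characteristic equation: s² + 3.2s + K_p·4.1 = 0.
So ω_n = √(4.1K_p) and 2ζω_n = 3.2, giving ζ = 3.2/(2√(4.1K_p)).
Setting ζ = 0.62: √(4.1K_p) = 3.2/(2·0.62) = 2.581, so K_p = 6.66/4.1 = 1.62.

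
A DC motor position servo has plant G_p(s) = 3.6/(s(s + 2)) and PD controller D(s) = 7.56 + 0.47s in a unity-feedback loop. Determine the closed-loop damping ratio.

ζ = 0.354

Forward path: (7.56 + 0.47s)·3.6/(s(s+2)). The closed-loop characteristic equation is s² + (2 + 3.6·0.47)s + 3.6·7.56 = 0.
That is s² + 3.692s + 27.22 = 0, so ω_n = 5.217 rad/s and ζ = 3.692/(2·5.217) = 0.3539.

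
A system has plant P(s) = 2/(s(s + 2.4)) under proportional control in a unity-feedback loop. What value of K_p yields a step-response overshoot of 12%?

K_p = 2.3

From %OS = 100·exp(−πζ/√(1−ζ²)) = 12%, ζ = −ln(0.12)/√(π²+ln²(0.12)) = 0.5594.
Characteristic equation s² + 2.4s + 2K_p = 0 gives ζ = 2.4/(2√(2K_p)).
Setting ζ = 0.5594: √(2K_p) = 2.4/(2·0.5594) = 2.145, so K_p = 4.601/2 = 2.3.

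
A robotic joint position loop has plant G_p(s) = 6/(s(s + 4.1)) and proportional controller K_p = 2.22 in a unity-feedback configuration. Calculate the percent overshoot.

11.8%

Closed-loop characteristic equation: s² + 4.1s + 13.32 = 0, so ω_n = 3.65 rad/s and ζ = 4.1/(2·3.65) = 0.5617.
%OS = 100·exp(−πζ/√(1−ζ²)) = 100·exp(−π·0.5617/√0.6845) = 11.8%.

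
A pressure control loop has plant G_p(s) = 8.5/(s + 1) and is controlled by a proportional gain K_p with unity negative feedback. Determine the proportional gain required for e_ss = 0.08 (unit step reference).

For a type-0 loop with proportional control, e_ss = 1/(1 + K_p·G_p(0)).
G_p(0) = 8.5. Require 1/(1 + K_p·8.5) = 0.08, so 1 + 8.5·K_p = 12.5.
K_p = (12.5 − 1)/8.5 = 1.35.

K_p = 1.35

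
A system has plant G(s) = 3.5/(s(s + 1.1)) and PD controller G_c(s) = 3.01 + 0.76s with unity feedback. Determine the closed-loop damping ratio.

Forward path: (3.01 + 0.76s)·3.5/(s(s+1.1)). The closed-loop characteristic equation is s² + (1.1 + 3.5·0.76)s + 3.5·3.01 = 0.
That is s² + 3.76s + 10.54 = 0, so ω_n = 3.246 rad/s and ζ = 3.76/(2·3.246) = 0.5792.

ζ = 0.579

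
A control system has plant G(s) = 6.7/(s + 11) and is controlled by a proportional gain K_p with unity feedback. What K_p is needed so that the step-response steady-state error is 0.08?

K_p = 18.9

For a type-0 loop with proportional control, e_ss = 1/(1 + K_p·G(0)).
G(0) = 0.6091. Require 1/(1 + K_p·0.6091) = 0.08, so 1 + 0.6091·K_p = 12.5.
K_p = (12.5 − 1)/0.6091 = 18.9.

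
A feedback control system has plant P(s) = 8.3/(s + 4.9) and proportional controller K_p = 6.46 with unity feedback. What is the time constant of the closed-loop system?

Closed-loop transfer function: T(s) = K_p·P(s)/(1 + K_p·P(s)) = 53.62/(s + 4.9 + 53.62) = 53.62/(s + 58.52).
Time constant τ = 1/58.52 = 0.0171 s.

τ = 0.0171 s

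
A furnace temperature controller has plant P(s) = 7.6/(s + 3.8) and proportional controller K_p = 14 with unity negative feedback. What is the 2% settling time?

Closed-loop transfer function: T(s) = K_p·P(s)/(1 + K_p·P(s)) = 106.4/(s + 3.8 + 106.4) = 106.4/(s + 110.2).
Time constant τ = 1/110.2 = 0.009074 s, so the 2% settling time is about 4τ = 0.0363 s.

T_s ≈ 0.0363 s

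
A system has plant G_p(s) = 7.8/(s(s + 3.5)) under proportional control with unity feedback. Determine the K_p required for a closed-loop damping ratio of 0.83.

Closed-loop characteristic equation: s² + 3.5s + K_p·7.8 = 0.
So ω_n = √(7.8K_p) and 2ζω_n = 3.5, giving ζ = 3.5/(2√(7.8K_p)).
Setting ζ = 0.83: √(7.8K_p) = 3.5/(2·0.83) = 2.108, so K_p = 4.445/7.8 = 0.57.

K_p = 0.57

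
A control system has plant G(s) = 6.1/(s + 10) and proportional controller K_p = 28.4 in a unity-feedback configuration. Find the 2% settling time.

Closed-loop transfer function: T(s) = K_p·G(s)/(1 + K_p·G(s)) = 173.2/(s + 10 + 173.2) = 173.2/(s + 183.2).
Time constant τ = 1/183.2 = 0.005457 s, so the 2% settling time is about 4τ = 0.0218 s.

T_s ≈ 0.0218 s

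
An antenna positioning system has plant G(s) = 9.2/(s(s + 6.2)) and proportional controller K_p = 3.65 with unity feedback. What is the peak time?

T_p = 0.642 s

From 1 + K_pG(s) = 0: s² + 6.2s + 33.58 = 0 ⇒ ω_n = 5.795, ζ = 0.535.
Damped frequency ω_d = ω_n√(1−ζ²) = 4.896 rad/s, so peak time T_p = π/ω_d = 0.642 s.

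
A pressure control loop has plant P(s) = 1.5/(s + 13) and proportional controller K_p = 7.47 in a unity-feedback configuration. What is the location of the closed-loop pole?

Closed-loop transfer function: T(s) = K_p·P(s)/(1 + K_p·P(s)) = 11.21/(s + 13 + 11.21) = 11.21/(s + 24.2).
The closed-loop pole is at s = −24.2.

s = -24.2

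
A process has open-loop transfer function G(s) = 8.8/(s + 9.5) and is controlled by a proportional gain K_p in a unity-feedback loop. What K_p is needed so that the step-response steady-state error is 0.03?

K_p = 34.9

Steady-state error for a unit step on this type-0 loop is 1/(1 + K_p·G(0)).
G(0) = 0.9263. Require 1/(1 + K_p·0.9263) = 0.03, so 1 + 0.9263·K_p = 33.33.
K_p = (33.33 − 1)/0.9263 = 34.9.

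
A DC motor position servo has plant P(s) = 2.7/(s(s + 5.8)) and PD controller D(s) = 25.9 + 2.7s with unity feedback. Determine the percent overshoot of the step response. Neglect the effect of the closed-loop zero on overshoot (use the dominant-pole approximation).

1.92%

Forward path: (25.9 + 2.7s)·2.7/(s(s+5.8)). The closed-loop characteristic equation is s² + (5.8 + 2.7·2.7)s + 2.7·25.9 = 0.
That is s² + 13.09s + 69.93 = 0, so ω_n = 8.362 rad/s and ζ = 13.09/(2·8.362) = 0.7827.
%OS = 100·exp(−πζ/√(1−ζ²)) = 1.92%.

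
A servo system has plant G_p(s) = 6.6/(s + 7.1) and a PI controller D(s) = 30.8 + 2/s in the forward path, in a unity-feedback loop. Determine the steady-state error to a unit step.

The open loop D(s)G_p(s) has a pole at the origin (type 1), so the static position error constant is infinite and e_ss = 1/(1+∞) = 0.

0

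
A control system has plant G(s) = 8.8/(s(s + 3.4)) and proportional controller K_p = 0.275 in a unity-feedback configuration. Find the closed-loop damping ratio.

ζ = 1.09

With unity feedback the closed-loop characteristic equation is s² + 3.4s + 0.275·8.8 = s² + 3.4s + 2.42 = 0.
So ω_n² = 2.42 ⇒ ω_n = 1.556 rad/s, and ζ = 3.4/(2ω_n) = 1.09.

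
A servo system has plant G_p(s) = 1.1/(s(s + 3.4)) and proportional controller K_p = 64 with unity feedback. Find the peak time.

From 1 + K_pG_p(s) = 0: s² + 3.4s + 70.4 = 0 ⇒ ω_n = 8.39, ζ = 0.2026.
Damped frequency ω_d = ω_n√(1−ζ²) = 8.216 rad/s, so peak time T_p = π/ω_d = 0.382 s.

T_p = 0.382 s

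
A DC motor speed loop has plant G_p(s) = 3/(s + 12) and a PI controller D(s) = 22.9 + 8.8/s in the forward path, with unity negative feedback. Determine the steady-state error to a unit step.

0

The open loop D(s)G_p(s) has a pole at the origin (type 1), so the static position error constant is infinite and e_ss = 1/(1+∞) = 0.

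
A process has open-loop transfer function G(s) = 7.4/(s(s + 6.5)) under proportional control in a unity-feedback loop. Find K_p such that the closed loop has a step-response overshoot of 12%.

From %OS = 100·exp(−πζ/√(1−ζ²)) = 12%, ζ = −ln(0.12)/√(π²+ln²(0.12)) = 0.5594.
Characteristic equation s² + 6.5s + 7.4K_p = 0 gives ζ = 6.5/(2√(7.4K_p)).
Setting ζ = 0.5594: √(7.4K_p) = 6.5/(2·0.5594) = 5.81, so K_p = 33.75/7.4 = 4.56.

K_p = 4.56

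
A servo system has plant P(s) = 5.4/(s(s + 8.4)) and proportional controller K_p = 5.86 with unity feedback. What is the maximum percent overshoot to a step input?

From 1 + K_pP(s) = 0: s² + 8.4s + 31.64 = 0 ⇒ ω_n = 5.625, ζ = 0.7466.
%OS = 100·exp(−πζ/√(1−ζ²)) = 100·exp(−π·0.7466/√0.4425) = 2.94%.

2.94%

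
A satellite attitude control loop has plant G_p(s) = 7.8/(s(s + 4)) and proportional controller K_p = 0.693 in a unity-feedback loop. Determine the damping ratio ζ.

With unity feedback the closed-loop characteristic equation is s² + 4s + 0.693·7.8 = s² + 4s + 5.405 = 0.
So ω_n² = 5.405 ⇒ ω_n = 2.325 rad/s, and ζ = 4/(2ω_n) = 0.86.

ζ = 0.86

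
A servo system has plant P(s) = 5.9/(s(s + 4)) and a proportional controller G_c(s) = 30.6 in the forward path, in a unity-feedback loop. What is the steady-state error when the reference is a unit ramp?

0.0222

The loop has one pole at the origin (type 1). Velocity error constant K_v = lim_{s→0} s·G_c(s)P(s) = 30.6·5.9/4 = 45.14.
Steady-state error to a unit ramp: e_ss = 1/K_v = 0.0222.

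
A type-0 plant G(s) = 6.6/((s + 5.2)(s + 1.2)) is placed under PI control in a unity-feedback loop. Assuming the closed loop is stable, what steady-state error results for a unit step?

0

The PI controller's integrator makes the forward path type 1, so e_ss to a step is zero.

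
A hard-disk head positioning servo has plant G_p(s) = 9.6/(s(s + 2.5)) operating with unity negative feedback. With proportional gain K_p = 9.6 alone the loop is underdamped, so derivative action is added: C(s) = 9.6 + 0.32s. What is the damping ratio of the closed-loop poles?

ζ = 0.29

Forward path: (9.6 + 0.32s)·9.6/(s(s+2.5)). The closed-loop characteristic equation is s² + (2.5 + 9.6·0.32)s + 9.6·9.6 = 0.
That is s² + 5.572s + 92.16 = 0, so ω_n = 9.6 rad/s and ζ = 5.572/(2·9.6) = 0.2902.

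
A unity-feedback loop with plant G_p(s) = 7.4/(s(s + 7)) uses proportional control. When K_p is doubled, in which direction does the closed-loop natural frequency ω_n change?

increase

ω_n = √(7.4·K_p), which grows with K_p.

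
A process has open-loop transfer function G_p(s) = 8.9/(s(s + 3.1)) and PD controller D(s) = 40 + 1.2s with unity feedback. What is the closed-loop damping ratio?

Forward path: (40 + 1.2s)·8.9/(s(s+3.1)). The closed-loop characteristic equation is s² + (3.1 + 8.9·1.2)s + 8.9·40 = 0.
That is s² + 13.78s + 356 = 0, so ω_n = 18.87 rad/s and ζ = 13.78/(2·18.87) = 0.3652.

ζ = 0.365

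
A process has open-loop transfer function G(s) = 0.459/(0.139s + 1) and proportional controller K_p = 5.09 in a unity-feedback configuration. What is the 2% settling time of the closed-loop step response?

Closed loop: T(s) = K_p·G/(1+K_p·G) = 2.336/(0.139s + 1 + 2.336), with pole at s = −(1 + 2.336)/0.139 = −24.
τ = 1/24 = 0.04166 s, so 2% settling time ≈ 4τ = 0.167 s.

T_s ≈ 0.167 s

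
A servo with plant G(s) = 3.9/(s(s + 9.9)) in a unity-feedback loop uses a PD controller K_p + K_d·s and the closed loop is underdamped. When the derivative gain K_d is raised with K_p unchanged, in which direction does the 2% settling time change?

decrease

Characteristic equation s² + (9.9 + 3.9K_d)s + 3.9K_p = 0: raising K_d increases ζω_n = (9.9+3.9K_d)/2 while the loop stays underdamped, so T_s ≈ 4/(ζω_n) decreases.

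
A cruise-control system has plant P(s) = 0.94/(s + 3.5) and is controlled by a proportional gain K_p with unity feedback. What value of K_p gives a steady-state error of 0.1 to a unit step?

K_p = 33.5

The loop is type 0, so e_ss(step) = 1/(1 + K_pos) with K_pos = K_p·P(0).
P(0) = 0.2686. Require 1/(1 + K_p·0.2686) = 0.1, so 1 + 0.2686·K_p = 10.
K_p = (10 − 1)/0.2686 = 33.5.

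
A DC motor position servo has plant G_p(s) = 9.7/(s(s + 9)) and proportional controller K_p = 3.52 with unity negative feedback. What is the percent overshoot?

The closed-loop denominator s² + 9s + 34.14 gives ω_n = √34.14 = 5.843 and ζ = 9/(2ω_n) = 0.7701.
%OS = 100·exp(−πζ/√(1−ζ²)) = 100·exp(−π·0.7701/√0.4069) = 2.25%.

2.25%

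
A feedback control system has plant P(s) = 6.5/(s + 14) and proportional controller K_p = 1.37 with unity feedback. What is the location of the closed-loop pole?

s = -22.91

Closed-loop transfer function: T(s) = K_p·P(s)/(1 + K_p·P(s)) = 8.905/(s + 14 + 8.905) = 8.905/(s + 22.91).
The closed-loop pole is at s = −22.91.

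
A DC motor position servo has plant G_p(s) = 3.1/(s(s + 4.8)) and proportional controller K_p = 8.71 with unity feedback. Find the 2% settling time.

From 1 + K_pG_p(s) = 0: s² + 4.8s + 27 = 0 ⇒ ω_n = 5.196, ζ = 0.4619.
2% settling time T_s ≈ 4/(ζω_n) = 4/2.4 = 1.67 s.

T_s ≈ 1.67 s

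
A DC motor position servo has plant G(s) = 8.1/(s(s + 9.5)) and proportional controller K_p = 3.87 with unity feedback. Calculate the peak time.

From 1 + K_pG(s) = 0: s² + 9.5s + 31.35 = 0 ⇒ ω_n = 5.599, ζ = 0.8484.
Damped frequency ω_d = ω_n√(1−ζ²) = 2.964 rad/s, so peak time T_p = π/ω_d = 1.06 s.

T_p = 1.06 s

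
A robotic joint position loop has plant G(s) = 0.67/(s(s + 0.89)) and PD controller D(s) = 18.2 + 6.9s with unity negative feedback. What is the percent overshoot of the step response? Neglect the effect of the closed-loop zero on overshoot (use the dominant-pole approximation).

Forward path: (18.2 + 6.9s)·0.67/(s(s+0.89)). The closed-loop characteristic equation is s² + (0.89 + 0.67·6.9)s + 0.67·18.2 = 0.
That is s² + 5.513s + 12.19 = 0, so ω_n = 3.492 rad/s and ζ = 5.513/(2·3.492) = 0.7894.
%OS = 100·exp(−πζ/√(1−ζ²)) = 1.76%.

1.76%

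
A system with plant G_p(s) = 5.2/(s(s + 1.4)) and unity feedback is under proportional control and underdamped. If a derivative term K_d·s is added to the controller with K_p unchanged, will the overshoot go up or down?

With PD the characteristic equation becomes s² + (a + K·K_d)s + K·K_p = 0; the damping term grows, ζ rises, overshoot falls.

decrease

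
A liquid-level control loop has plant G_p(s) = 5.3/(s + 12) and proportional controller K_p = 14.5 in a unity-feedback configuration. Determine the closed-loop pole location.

Closed-loop transfer function: T(s) = K_p·G_p(s)/(1 + K_p·G_p(s)) = 76.85/(s + 12 + 76.85) = 76.85/(s + 88.85).
The closed-loop pole is at s = −88.85.

s = -88.85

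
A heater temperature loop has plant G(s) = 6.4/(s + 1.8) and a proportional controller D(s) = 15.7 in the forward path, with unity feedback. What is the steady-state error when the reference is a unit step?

0.0176

The loop is type 0. Static position error constant K_pos = D(0)·G(0) = 15.7·3.556 = 55.82.
Steady-state error to a unit step: e_ss = 1/(1+K_pos) = 1/56.82 = 0.0176.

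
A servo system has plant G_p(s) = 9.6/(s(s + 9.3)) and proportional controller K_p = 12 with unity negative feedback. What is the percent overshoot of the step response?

22.1%

The closed-loop denominator s² + 9.3s + 115.2 gives ω_n = √115.2 = 10.73 and ζ = 9.3/(2ω_n) = 0.4332.
%OS = 100·exp(−πζ/√(1−ζ²)) = 100·exp(−π·0.4332/√0.8123) = 22.1%.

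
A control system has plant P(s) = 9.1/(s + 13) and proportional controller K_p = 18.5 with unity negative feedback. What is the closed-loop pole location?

Closed-loop transfer function: T(s) = K_p·P(s)/(1 + K_p·P(s)) = 168.3/(s + 13 + 168.3) = 168.3/(s + 181.3).
The closed-loop pole is at s = −181.3.

s = -181.3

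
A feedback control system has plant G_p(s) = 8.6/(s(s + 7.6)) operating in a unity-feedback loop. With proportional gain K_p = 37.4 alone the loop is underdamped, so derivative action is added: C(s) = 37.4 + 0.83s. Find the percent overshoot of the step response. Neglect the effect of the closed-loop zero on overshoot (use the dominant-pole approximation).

24.3%

Forward path: (37.4 + 0.83s)·8.6/(s(s+7.6)). The closed-loop characteristic equation is s² + (7.6 + 8.6·0.83)s + 8.6·37.4 = 0.
That is s² + 14.74s + 321.6 = 0, so ω_n = 17.93 rad/s and ζ = 14.74/(2·17.93) = 0.4109.
%OS = 100·exp(−πζ/√(1−ζ²)) = 24.3%.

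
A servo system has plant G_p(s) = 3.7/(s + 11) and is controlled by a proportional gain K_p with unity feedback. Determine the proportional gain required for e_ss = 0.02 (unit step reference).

K_p = 146

For a type-0 loop with proportional control, e_ss = 1/(1 + K_p·G_p(0)).
G_p(0) = 0.3364. Require 1/(1 + K_p·0.3364) = 0.02, so 1 + 0.3364·K_p = 50.
K_p = (50 − 1)/0.3364 = 146.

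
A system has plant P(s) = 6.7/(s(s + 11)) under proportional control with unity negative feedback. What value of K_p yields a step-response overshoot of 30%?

K_p = 35.3

From %OS = 100·exp(−πζ/√(1−ζ²)) = 30%, ζ = −ln(0.3)/√(π²+ln²(0.3)) = 0.3579.
Characteristic equation s² + 11s + 6.7K_p = 0 gives ζ = 11/(2√(6.7K_p)).
Setting ζ = 0.3579: √(6.7K_p) = 11/(2·0.3579) = 15.37, so K_p = 236.2/6.7 = 35.3.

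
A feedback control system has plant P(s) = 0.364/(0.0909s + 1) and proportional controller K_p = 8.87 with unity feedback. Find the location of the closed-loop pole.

s = -46.52

Closed loop: T(s) = K_p·P/(1+K_p·P) = 3.229/(0.0909s + 1 + 3.229), with pole at s = −(1 + 3.229)/0.0909 = −46.52.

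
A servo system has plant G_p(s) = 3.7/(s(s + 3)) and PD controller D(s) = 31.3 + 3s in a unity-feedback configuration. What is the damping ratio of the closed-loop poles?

ζ = 0.655

Forward path: (31.3 + 3s)·3.7/(s(s+3)). The closed-loop characteristic equation is s² + (3 + 3.7·3)s + 3.7·31.3 = 0.
That is s² + 14.1s + 115.8 = 0, so ω_n = 10.76 rad/s and ζ = 14.1/(2·10.76) = 0.6551.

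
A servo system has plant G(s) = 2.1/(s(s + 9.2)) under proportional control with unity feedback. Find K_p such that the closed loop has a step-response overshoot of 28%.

From %OS = 100·exp(−πζ/√(1−ζ²)) = 28%, ζ = −ln(0.28)/√(π²+ln²(0.28)) = 0.3755.
Characteristic equation s² + 9.2s + 2.1K_p = 0 gives ζ = 9.2/(2√(2.1K_p)).
Setting ζ = 0.3755: √(2.1K_p) = 9.2/(2·0.3755) = 12.25, so K_p = 150/2.1 = 71.4.

K_p = 71.4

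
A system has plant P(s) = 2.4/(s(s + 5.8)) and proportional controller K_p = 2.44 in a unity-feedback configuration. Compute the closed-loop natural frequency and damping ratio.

With unity feedback the closed-loop characteristic equation is s² + 5.8s + 2.44·2.4 = s² + 5.8s + 5.856 = 0.
So ω_n² = 5.856 ⇒ ω_n = 2.42 rad/s, and ζ = 5.8/(2ω_n) = 1.2.

ω_n = 2.42 rad/s, ζ = 1.2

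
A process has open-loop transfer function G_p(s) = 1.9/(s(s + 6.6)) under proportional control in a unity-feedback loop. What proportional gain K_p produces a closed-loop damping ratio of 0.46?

Closed-loop characteristic equation: s² + 6.6s + K_p·1.9 = 0.
So ω_n = √(1.9K_p) and 2ζω_n = 6.6, giving ζ = 6.6/(2√(1.9K_p)).
Setting ζ = 0.46: √(1.9K_p) = 6.6/(2·0.46) = 7.174, so K_p = 51.47/1.9 = 27.1.

K_p = 27.1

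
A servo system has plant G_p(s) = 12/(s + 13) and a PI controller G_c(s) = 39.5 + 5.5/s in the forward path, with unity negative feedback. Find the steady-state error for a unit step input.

The open loop G_c(s)G_p(s) has a pole at the origin (type 1), so the static position error constant is infinite and e_ss = 1/(1+∞) = 0.

0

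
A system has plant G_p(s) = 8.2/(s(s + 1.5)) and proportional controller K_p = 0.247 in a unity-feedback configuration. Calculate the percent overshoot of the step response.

The closed-loop denominator s² + 1.5s + 2.025 gives ω_n = √2.025 = 1.423 and ζ = 1.5/(2ω_n) = 0.527.
%OS = 100·exp(−πζ/√(1−ζ²)) = 100·exp(−π·0.527/√0.7223) = 14.3%.

14.3%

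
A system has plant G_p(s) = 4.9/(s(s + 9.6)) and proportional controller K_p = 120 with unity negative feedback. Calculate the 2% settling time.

The closed-loop denominator s² + 9.6s + 588 gives ω_n = √588 = 24.25 and ζ = 9.6/(2ω_n) = 0.1979.
2% settling time T_s ≈ 4/(ζω_n) = 4/4.8 = 0.833 s.

T_s ≈ 0.833 s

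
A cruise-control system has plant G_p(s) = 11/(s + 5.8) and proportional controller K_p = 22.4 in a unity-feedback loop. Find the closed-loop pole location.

Closed-loop transfer function: T(s) = K_p·G_p(s)/(1 + K_p·G_p(s)) = 246.4/(s + 5.8 + 246.4) = 246.4/(s + 252.2).
The closed-loop pole is at s = −252.2.

s = -252.2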